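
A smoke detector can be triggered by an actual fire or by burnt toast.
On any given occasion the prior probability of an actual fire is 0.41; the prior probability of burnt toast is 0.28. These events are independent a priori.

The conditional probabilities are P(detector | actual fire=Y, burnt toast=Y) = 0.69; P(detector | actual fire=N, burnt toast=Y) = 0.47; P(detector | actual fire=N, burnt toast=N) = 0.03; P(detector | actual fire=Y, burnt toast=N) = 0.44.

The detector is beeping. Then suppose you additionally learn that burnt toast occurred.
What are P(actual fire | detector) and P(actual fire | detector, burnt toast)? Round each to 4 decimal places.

P(actual fire | detector) ≈ 0.6982; P(actual fire | detector, burnt toast) ≈ 0.5050

By total probability over the 4 (actual fire, burnt toast) configurations:
  P(detector) = 0.03·0.59·0.72 + 0.47·0.59·0.28 + 0.44·0.41·0.72 + 0.69·0.41·0.28
        = 0.012744 + 0.077644 + 0.129888 + 0.079212 = 0.299488
The terms with actual fire present sum to 0.209100, so
  P(actual fire | detector) = 0.209100 / 0.299488 ≈ 0.6982

Now condition on the additional information:
By total probability over both values of actual fire:
  P(detector | burnt toast) = 0.47·0.59 + 0.69·0.41
        = 0.277300 + 0.282900 = 0.560200
Configurations with actual fire contribute 0.282900, so
  P(actual fire | detector, burnt toast) = 0.282900 / 0.560200 ≈ 0.5050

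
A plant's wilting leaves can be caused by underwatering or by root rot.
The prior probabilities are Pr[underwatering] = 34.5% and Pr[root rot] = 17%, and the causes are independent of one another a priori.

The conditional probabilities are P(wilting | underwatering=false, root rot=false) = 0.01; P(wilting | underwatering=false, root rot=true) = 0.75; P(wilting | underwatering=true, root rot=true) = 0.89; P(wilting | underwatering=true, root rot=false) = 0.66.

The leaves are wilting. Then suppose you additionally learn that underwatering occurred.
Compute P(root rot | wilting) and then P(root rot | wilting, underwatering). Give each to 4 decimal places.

For the numerator, keep only root rot=true terms: 0.083513 + 0.052199 = 0.135712
Normalizer over all consistent configurations: 0.01×0.655×0.83 + 0.75×0.655×0.17 + 0.66×0.345×0.83 + 0.89×0.345×0.17 = 0.330140
Posterior = 0.135712 / 0.330140 ≈ 0.4111

Now also conditioning on underwatering=true:
Enumerate both values of root rot and weight by the priors:
  P(wilting | underwatering) = 0.66×0.83 + 0.89×0.17
        = 0.547800 + 0.151300 = 0.699100
Keeping only the root rot-present terms gives 0.151300, so
  P(root rot | wilting, underwatering) = 0.151300 / 0.699100 ≈ 0.2164
The drop from 0.4111 to 0.2164 is the explaining-away (discounting) effect.

P(root rot | wilting) ≈ 0.4111; P(root rot | wilting, underwatering) ≈ 0.2164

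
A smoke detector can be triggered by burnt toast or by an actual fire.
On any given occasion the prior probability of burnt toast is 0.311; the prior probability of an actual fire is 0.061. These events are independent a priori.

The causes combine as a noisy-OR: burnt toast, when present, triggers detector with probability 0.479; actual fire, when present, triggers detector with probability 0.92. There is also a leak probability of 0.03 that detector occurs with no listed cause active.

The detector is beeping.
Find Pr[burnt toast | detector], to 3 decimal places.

Under noisy-OR, P(detector | causes) = 1 − (1−0.03)·∏(1−qᵢ) over the active causes.
P(detector) = 0.03*0.689*0.939 + 0.9224*0.689*0.061 + 0.49463*0.311*0.939 + 0.95957*0.311*0.061 = 0.019409 + 0.038768 + 0.144446 + 0.018204 = 0.220827
Restricting to configurations with burnt toast present: 0.144446 + 0.018204 = 0.162650.
So P(burnt toast | detector) = 0.162650/0.220827 ≈ 0.737.

Pr[burnt toast | detector] ≈ 0.737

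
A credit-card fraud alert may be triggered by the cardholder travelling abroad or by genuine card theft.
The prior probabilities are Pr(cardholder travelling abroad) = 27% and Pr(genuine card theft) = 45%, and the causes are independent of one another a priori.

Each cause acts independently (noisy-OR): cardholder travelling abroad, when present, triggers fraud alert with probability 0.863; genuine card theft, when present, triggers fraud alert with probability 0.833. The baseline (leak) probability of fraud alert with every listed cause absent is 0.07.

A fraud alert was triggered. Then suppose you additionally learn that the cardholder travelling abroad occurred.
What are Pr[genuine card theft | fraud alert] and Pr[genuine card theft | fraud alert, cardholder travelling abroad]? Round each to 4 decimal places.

Under noisy-OR, P(fraud alert | causes) = 1 − (1−0.07)·∏(1−qᵢ) over the active causes.
Sum P(fraud alert|·) weighted by the priors over the 4 (cardholder travelling abroad, genuine card theft) configurations:
  P(fraud alert) = 0.07·0.73·0.55 + 0.84469·0.73·0.45 + 0.87259·0.27·0.55 + 0.978723·0.27·0.45
        = 0.028105 + 0.277481 + 0.129580 + 0.118915 = 0.554081
Configurations with genuine card theft contribute 0.396396, so
  P(genuine card theft | fraud alert) = 0.396396 / 0.554081 ≈ 0.7154

Now also conditioning on cardholder travelling abroad=true:
Weight on genuine card theft=true, given the evidence: 0.978723*0.45 = 0.440425
Normalizer over all consistent configurations: 0.87259*0.55 + 0.978723*0.45 = 0.920350
P(genuine card theft | fraud alert, cardholder travelling abroad) = 0.440425/0.920350 ≈ 0.4785
— cardholder travelling abroad explains away the evidence for genuine card theft.

Pr[genuine card theft | fraud alert] ≈ 0.7154; Pr[genuine card theft | fraud alert, cardholder travelling abroad] ≈ 0.4785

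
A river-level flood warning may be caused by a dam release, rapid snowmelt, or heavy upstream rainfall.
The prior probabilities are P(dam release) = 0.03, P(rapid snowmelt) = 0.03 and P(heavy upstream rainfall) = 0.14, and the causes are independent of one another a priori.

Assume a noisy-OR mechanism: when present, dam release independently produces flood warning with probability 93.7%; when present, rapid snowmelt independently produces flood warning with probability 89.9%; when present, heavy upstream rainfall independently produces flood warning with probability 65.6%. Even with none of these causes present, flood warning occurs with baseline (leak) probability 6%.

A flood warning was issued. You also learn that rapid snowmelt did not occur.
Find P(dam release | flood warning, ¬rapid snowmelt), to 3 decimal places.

Under noisy-OR, P(flood warning | causes) = 1 − (1−0.06)·∏(1−qᵢ) over the active causes.
Enumerate the 4 (dam release, heavy upstream rainfall) configurations and weight by the priors:
  P(flood warning | ¬rapid snowmelt) = 0.06*0.97*0.86 + 0.67664*0.97*0.14 + 0.94078*0.03*0.86 + 0.979628*0.03*0.14
        = 0.050052 + 0.091888 + 0.024272 + 0.004114 = 0.170326
Keeping only the dam release-present terms gives 0.028386, so
  P(dam release | flood warning, ¬rapid snowmelt) = 0.028386 / 0.170326 ≈ 0.167

P(dam release | flood warning, ¬rapid snowmelt) ≈ 0.167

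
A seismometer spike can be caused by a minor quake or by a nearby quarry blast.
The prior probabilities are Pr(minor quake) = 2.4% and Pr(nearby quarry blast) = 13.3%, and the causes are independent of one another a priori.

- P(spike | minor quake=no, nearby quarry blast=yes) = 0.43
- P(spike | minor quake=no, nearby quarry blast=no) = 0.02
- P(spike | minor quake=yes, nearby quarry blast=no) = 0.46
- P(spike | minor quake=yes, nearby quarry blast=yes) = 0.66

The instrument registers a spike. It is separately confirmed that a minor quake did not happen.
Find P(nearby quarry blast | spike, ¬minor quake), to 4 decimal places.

For the numerator, keep only nearby quarry blast=true terms: 0.43*0.133 = 0.057190
Normalizer over all consistent configurations: 0.02*0.867 + 0.43*0.133 = 0.074530
P(nearby quarry blast | spike, ¬minor quake) = 0.057190/0.074530 ≈ 0.7673

P(nearby quarry blast | spike, ¬minor quake) ≈ 0.7673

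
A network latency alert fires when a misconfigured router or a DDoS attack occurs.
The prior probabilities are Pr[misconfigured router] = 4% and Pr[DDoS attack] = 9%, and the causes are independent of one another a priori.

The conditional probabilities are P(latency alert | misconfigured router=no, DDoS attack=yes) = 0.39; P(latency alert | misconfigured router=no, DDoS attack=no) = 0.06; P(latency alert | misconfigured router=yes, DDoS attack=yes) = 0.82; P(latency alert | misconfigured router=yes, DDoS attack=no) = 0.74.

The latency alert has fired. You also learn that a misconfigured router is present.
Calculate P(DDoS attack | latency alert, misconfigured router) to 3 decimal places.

P(latency alert | misconfigured router) = 0.74*0.91 + 0.82*0.09 = 0.673400 + 0.073800 = 0.747200
Of this, 0.073800 comes from 0.82*0.09 (the DDoS attack=true cases).
So P(DDoS attack | latency alert, misconfigured router) = 0.073800/0.747200 ≈ 0.099.

P(DDoS attack | latency alert, misconfigured router) ≈ 0.099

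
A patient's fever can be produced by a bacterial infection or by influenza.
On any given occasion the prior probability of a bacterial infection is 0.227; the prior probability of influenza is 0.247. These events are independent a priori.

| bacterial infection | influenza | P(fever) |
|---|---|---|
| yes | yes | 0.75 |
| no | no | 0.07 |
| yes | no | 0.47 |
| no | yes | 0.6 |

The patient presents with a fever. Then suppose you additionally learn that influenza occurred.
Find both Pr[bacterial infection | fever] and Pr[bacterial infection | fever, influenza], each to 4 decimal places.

By total probability over the 4 (bacterial infection, influenza) configurations:
  P(fever) = 0.07×0.773×0.753 + 0.6×0.773×0.247 + 0.47×0.227×0.753 + 0.75×0.227×0.247
        = 0.040745 + 0.114559 + 0.080338 + 0.042052 = 0.277694
The terms with bacterial infection present sum to 0.122390, so
  P(bacterial infection | fever) = 0.122390 / 0.277694 ≈ 0.4407

With the extra evidence:
Enumerate both values of bacterial infection and weight by the priors:
  P(fever | influenza) = 0.6*0.773 + 0.75*0.227
        = 0.463800 + 0.170250 = 0.634050
Keeping only the bacterial infection-present terms gives 0.170250, so
  P(bacterial infection | fever, influenza) = 0.170250 / 0.634050 ≈ 0.2685
Conditioning on influenza lowers the posterior on bacterial infection: the classic explaining-away effect in a common-effect structure.

Pr[bacterial infection | fever] ≈ 0.4407; Pr[bacterial infection | fever, influenza] ≈ 0.2685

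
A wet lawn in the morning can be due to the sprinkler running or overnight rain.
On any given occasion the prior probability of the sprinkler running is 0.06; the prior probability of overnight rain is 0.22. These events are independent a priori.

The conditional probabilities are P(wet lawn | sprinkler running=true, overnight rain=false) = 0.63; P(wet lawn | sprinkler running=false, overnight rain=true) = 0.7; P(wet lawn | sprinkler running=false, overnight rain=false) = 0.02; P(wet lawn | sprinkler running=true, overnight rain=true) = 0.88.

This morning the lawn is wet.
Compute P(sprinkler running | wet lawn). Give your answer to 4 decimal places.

P(sprinkler running | wet lawn) ≈ 0.2050

Sum P(wet lawn|·) weighted by the priors over the 4 (sprinkler running, overnight rain) configurations:
  P(wet lawn) = 0.02×0.94×0.78 + 0.7×0.94×0.22 + 0.63×0.06×0.78 + 0.88×0.06×0.22
        = 0.014664 + 0.144760 + 0.029484 + 0.011616 = 0.200524
Keeping only the sprinkler running-present terms gives 0.041100, so
  P(sprinkler running | wet lawn) = 0.041100 / 0.200524 ≈ 0.2050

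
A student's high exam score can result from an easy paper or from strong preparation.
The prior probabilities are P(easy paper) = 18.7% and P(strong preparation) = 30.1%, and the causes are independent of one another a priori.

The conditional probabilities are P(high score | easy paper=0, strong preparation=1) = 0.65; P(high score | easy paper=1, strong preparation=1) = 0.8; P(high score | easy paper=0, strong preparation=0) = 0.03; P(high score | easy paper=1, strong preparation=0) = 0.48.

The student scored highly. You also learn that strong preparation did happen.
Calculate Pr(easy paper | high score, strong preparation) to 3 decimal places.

Pr(easy paper | high score, strong preparation) ≈ 0.221

P(high score | strong preparation) = 0.65×0.813 + 0.8×0.187 = 0.528450 + 0.149600 = 0.678050
Restricting to configurations with easy paper present: 0.8×0.187 = 0.149600.
P(easy paper | high score, strong preparation) = 0.149600 / 0.678050 ≈ 0.221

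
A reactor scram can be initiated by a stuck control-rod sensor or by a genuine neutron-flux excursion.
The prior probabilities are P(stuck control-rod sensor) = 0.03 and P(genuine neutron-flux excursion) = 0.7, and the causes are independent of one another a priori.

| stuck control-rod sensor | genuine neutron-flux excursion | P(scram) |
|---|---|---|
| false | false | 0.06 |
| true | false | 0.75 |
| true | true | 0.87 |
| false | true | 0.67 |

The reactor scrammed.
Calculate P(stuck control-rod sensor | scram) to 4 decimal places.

Weight on stuck control-rod sensor=true, given the evidence: 0.006750 + 0.018270 = 0.025020
The normalizing constant is 0.06·0.97·0.3 + 0.67·0.97·0.7 + 0.75·0.03·0.3 + 0.87·0.03·0.7 = 0.497410
P(stuck control-rod sensor | scram) = 0.025020/0.497410 ≈ 0.0503

P(stuck control-rod sensor | scram) ≈ 0.0503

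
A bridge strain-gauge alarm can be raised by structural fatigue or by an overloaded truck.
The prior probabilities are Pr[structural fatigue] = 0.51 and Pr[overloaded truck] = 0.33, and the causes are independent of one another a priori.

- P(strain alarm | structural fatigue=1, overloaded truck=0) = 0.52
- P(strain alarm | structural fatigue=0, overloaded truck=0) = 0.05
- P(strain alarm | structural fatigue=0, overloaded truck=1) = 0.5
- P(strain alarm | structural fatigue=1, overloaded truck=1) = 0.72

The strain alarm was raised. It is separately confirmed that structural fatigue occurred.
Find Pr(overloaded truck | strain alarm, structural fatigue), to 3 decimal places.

Pr(overloaded truck | strain alarm, structural fatigue) ≈ 0.405

P(strain alarm | structural fatigue) = 0.52*0.67 + 0.72*0.33 = 0.348400 + 0.237600 = 0.586000
The overloaded truck-present share is 0.72*0.33 = 0.237600.
So P(overloaded truck | strain alarm, structural fatigue) = 0.237600/0.586000 ≈ 0.405.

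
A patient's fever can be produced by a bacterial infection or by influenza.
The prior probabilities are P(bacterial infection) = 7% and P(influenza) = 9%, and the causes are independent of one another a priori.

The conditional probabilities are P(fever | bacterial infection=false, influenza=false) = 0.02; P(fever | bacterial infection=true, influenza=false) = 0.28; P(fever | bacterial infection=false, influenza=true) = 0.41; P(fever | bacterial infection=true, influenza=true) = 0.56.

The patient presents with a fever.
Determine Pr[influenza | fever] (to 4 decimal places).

Pr[influenza | fever] ≈ 0.5212

Weight on influenza=true, given the evidence: 0.034317 + 0.003528 = 0.037845
The normalizing constant is 0.02*0.93*0.91 + 0.41*0.93*0.09 + 0.28*0.07*0.91 + 0.56*0.07*0.09 = 0.072607
P(influenza | fever) = 0.037845/0.072607 ≈ 0.5212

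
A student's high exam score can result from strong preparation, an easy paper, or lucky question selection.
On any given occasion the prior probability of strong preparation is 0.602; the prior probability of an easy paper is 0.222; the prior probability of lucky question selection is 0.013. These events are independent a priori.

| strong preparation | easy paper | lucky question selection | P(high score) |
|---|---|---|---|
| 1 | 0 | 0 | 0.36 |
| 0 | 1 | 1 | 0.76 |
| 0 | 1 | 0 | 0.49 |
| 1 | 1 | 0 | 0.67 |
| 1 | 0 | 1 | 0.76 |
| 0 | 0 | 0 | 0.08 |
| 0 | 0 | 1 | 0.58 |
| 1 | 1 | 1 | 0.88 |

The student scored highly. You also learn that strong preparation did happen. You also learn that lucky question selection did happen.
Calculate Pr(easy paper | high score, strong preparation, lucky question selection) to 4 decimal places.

Pr(easy paper | high score, strong preparation, lucky question selection) ≈ 0.2483

P(high score | strong preparation, lucky question selection) = 0.76·0.778 + 0.88·0.222 = 0.591280 + 0.195360 = 0.786640
Of this, 0.195360 comes from 0.88·0.222 (the easy paper=true cases).
P(easy paper | high score, strong preparation, lucky question selection) = 0.195360 / 0.786640 ≈ 0.2483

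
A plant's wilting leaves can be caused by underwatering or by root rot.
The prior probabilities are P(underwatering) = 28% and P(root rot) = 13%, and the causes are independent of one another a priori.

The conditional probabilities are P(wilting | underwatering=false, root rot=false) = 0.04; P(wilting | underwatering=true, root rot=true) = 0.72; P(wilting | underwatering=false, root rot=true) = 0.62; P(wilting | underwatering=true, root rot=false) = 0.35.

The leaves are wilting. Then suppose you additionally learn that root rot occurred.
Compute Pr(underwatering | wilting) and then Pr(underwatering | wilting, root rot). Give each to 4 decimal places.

P(wilting) = 0.04*0.72*0.87 + 0.62*0.72*0.13 + 0.35*0.28*0.87 + 0.72*0.28*0.13 = 0.025056 + 0.058032 + 0.085260 + 0.026208 = 0.194556
Of this, 0.111468 comes from 0.085260 + 0.026208 (the underwatering=true cases).
P(underwatering | wilting) = 0.111468 / 0.194556 ≈ 0.5729

Now also conditioning on root rot=true:
Weight on underwatering=true, given the evidence: 0.72×0.28 = 0.201600
Normalizer over all consistent configurations: 0.62×0.72 + 0.72×0.28 = 0.648000
Posterior = 0.201600 / 0.648000 ≈ 0.3111
This is intercausal reasoning (explaining away): once root rot accounts for the wilting, underwatering becomes less likely.

Pr(underwatering | wilting) ≈ 0.5729; Pr(underwatering | wilting, root rot) ≈ 0.3111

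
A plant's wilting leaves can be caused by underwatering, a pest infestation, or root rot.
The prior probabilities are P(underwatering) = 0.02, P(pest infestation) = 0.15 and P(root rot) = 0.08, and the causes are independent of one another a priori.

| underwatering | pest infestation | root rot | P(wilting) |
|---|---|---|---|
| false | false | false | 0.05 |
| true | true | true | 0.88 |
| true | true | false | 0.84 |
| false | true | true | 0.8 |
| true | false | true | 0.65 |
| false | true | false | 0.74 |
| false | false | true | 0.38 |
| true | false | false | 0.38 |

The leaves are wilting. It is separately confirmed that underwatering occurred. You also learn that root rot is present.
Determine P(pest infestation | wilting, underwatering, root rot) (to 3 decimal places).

P(wilting | underwatering, root rot) = 0.65*0.85 + 0.88*0.15 = 0.552500 + 0.132000 = 0.684500
The pest infestation-present share is 0.88*0.15 = 0.132000.
So P(pest infestation | wilting, underwatering, root rot) = 0.132000/0.684500 ≈ 0.193.

P(pest infestation | wilting, underwatering, root rot) ≈ 0.193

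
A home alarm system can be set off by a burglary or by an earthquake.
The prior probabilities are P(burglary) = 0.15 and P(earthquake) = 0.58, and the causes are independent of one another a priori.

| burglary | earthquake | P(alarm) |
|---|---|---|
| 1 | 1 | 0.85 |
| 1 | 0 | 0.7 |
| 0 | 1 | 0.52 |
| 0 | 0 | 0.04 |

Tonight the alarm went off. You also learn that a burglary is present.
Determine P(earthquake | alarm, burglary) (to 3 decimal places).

P(earthquake | alarm, burglary) ≈ 0.626

Weight on earthquake=true, given the evidence: 0.85·0.58 = 0.493000
Denominator P(alarm | burglary): 0.7·0.42 + 0.85·0.58 = 0.787000
P(earthquake | alarm, burglary) = 0.493000/0.787000 ≈ 0.626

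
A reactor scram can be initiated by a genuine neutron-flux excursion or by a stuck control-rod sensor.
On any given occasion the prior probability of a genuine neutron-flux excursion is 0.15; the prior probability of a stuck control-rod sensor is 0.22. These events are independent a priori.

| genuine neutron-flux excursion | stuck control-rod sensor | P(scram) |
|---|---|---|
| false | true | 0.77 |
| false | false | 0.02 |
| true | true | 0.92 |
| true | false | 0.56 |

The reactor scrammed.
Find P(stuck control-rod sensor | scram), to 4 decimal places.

Weight on stuck control-rod sensor=true, given the evidence: 0.143990 + 0.030360 = 0.174350
The normalizing constant is 0.02×0.85×0.78 + 0.77×0.85×0.22 + 0.56×0.15×0.78 + 0.92×0.15×0.22 = 0.253130
Posterior = 0.174350 / 0.253130 ≈ 0.6888

P(stuck control-rod sensor | scram) ≈ 0.6888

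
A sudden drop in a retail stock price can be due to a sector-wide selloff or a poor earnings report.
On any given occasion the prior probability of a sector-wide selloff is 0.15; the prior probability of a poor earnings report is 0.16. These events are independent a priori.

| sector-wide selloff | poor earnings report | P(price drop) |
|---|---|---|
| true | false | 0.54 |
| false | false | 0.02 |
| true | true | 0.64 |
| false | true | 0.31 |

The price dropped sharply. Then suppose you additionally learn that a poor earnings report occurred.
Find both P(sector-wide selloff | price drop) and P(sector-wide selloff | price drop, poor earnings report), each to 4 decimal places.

P(sector-wide selloff | price drop) ≈ 0.5964; P(sector-wide selloff | price drop, poor earnings report) ≈ 0.2670

Enumerate the 4 (sector-wide selloff, poor earnings report) configurations and weight by the priors:
  P(price drop) = 0.02·0.85·0.84 + 0.31·0.85·0.16 + 0.54·0.15·0.84 + 0.64·0.15·0.16
        = 0.014280 + 0.042160 + 0.068040 + 0.015360 = 0.139840
Keeping only the sector-wide selloff-present terms gives 0.083400, so
  P(sector-wide selloff | price drop) = 0.083400 / 0.139840 ≈ 0.5964

Now condition on the additional information:
P(price drop | poor earnings report) = 0.31×0.85 + 0.64×0.15 = 0.263500 + 0.096000 = 0.359500
Restricting to configurations with sector-wide selloff present: 0.64×0.15 = 0.096000.
Hence the posterior is 0.096000/0.359500 ≈ 0.2670.
— poor earnings report explains away the evidence for sector-wide selloff.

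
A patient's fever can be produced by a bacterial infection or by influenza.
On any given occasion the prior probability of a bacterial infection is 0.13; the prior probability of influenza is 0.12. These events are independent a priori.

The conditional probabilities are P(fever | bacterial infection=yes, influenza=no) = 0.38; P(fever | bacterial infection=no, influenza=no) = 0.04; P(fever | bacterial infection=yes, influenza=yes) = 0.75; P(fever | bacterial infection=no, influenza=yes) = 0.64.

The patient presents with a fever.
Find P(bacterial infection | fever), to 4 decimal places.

P(bacterial infection | fever) ≈ 0.3615

P(fever) = 0.04*0.87*0.88 + 0.64*0.87*0.12 + 0.38*0.13*0.88 + 0.75*0.13*0.12 = 0.030624 + 0.066816 + 0.043472 + 0.011700 = 0.152612
Of this, 0.055172 comes from 0.043472 + 0.011700 (the bacterial infection=true cases).
P(bacterial infection | fever) = 0.055172 / 0.152612 ≈ 0.3615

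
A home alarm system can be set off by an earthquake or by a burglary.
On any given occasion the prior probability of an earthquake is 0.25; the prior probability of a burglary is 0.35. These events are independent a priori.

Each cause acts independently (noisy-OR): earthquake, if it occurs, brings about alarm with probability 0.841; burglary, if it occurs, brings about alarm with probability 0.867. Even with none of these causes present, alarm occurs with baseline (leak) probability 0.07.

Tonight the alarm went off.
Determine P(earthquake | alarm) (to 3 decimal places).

Under noisy-OR, P(alarm | causes) = 1 − (1−0.07)·∏(1−qᵢ) over the active causes.
P(alarm) = 0.07*0.75*0.65 + 0.87631*0.75*0.35 + 0.85213*0.25*0.65 + 0.980333*0.25*0.35 = 0.034125 + 0.230031 + 0.138471 + 0.085779 = 0.488406
Of this, 0.224250 comes from 0.138471 + 0.085779 (the earthquake=true cases).
P(earthquake | alarm) = 0.224250 / 0.488406 ≈ 0.459

P(earthquake | alarm) ≈ 0.459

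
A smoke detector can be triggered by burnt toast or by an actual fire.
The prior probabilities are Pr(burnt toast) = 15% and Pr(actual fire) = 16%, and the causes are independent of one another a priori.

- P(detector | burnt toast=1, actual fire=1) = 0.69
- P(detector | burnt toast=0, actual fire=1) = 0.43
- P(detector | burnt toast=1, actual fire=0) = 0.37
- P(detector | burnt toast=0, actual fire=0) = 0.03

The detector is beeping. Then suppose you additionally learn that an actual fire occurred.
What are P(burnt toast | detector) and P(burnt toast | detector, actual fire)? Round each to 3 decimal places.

P(burnt toast | detector) ≈ 0.442; P(burnt toast | detector, actual fire) ≈ 0.221

P(detector) = 0.03*0.85*0.84 + 0.43*0.85*0.16 + 0.37*0.15*0.84 + 0.69*0.15*0.16 = 0.021420 + 0.058480 + 0.046620 + 0.016560 = 0.143080
The burnt toast-present share is 0.046620 + 0.016560 = 0.063180.
Hence the posterior is 0.063180/0.143080 ≈ 0.442.

With the extra evidence:
P(detector | actual fire) = 0.43·0.85 + 0.69·0.15 = 0.365500 + 0.103500 = 0.469000
The burnt toast-present share is 0.69·0.15 = 0.103500.
Hence the posterior is 0.103500/0.469000 ≈ 0.221.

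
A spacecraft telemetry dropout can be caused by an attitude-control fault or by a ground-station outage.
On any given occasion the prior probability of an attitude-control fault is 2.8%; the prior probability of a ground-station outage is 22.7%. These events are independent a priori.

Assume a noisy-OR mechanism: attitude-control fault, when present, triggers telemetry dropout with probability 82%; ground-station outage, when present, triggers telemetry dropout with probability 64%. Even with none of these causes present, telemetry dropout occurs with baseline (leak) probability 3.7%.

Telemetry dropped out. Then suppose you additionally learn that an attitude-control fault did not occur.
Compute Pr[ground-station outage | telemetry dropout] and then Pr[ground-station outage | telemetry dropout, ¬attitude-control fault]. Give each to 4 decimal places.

Under noisy-OR, P(telemetry dropout | causes) = 1 − (1−0.037)·∏(1−qᵢ) over the active causes.
Sum P(telemetry dropout|·) weighted by the priors over the 4 (attitude-control fault, ground-station outage) configurations:
  P(telemetry dropout) = 0.037×0.972×0.773 + 0.65332×0.972×0.227 + 0.82666×0.028×0.773 + 0.937598×0.028×0.227
        = 0.027800 + 0.144151 + 0.017892 + 0.005959 = 0.195802
The terms with ground-station outage present sum to 0.150110, so
  P(ground-station outage | telemetry dropout) = 0.150110 / 0.195802 ≈ 0.7666

Now also conditioning on attitude-control fault≠true:
P(telemetry dropout | ¬attitude-control fault) = 0.037·0.773 + 0.65332·0.227 = 0.028601 + 0.148304 = 0.176905
The ground-station outage-present share is 0.65332·0.227 = 0.148304.
So P(ground-station outage | telemetry dropout, ¬attitude-control fault) = 0.148304/0.176905 ≈ 0.8383.

Pr[ground-station outage | telemetry dropout] ≈ 0.7666; Pr[ground-station outage | telemetry dropout, ¬attitude-control fault] ≈ 0.8383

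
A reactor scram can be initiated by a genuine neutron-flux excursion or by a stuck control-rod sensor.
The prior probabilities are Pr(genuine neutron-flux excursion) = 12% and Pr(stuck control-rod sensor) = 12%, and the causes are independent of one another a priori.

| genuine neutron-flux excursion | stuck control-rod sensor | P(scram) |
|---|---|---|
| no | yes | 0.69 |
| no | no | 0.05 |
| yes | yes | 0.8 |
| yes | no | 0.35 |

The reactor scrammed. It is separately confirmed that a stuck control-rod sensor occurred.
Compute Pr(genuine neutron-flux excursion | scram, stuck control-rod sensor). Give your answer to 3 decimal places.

Numerator (weight on configurations with genuine neutron-flux excursion): 0.8·0.12 = 0.096000
Denominator P(scram | stuck control-rod sensor): 0.69·0.88 + 0.8·0.12 = 0.703200
Posterior = 0.096000 / 0.703200 ≈ 0.137

Pr(genuine neutron-flux excursion | scram, stuck control-rod sensor) ≈ 0.137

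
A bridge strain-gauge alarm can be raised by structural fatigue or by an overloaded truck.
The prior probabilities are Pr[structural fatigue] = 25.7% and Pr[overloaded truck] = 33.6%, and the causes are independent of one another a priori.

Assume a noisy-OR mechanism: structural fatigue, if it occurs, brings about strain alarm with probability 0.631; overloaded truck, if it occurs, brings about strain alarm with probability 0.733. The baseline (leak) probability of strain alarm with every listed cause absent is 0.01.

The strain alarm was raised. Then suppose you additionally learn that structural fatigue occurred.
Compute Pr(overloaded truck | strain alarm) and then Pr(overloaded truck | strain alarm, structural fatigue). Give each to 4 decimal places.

Pr(overloaded truck | strain alarm) ≈ 0.6979; Pr(overloaded truck | strain alarm, structural fatigue) ≈ 0.4184

Under noisy-OR, P(strain alarm | causes) = 1 − (1−0.01)·∏(1−qᵢ) over the active causes.
P(strain alarm) = 0.01×0.743×0.664 + 0.73567×0.743×0.336 + 0.63469×0.257×0.664 + 0.902462×0.257×0.336 = 0.004934 + 0.183659 + 0.108309 + 0.077929 = 0.374831
The overloaded truck-present share is 0.183659 + 0.077929 = 0.261588.
P(overloaded truck | strain alarm) = 0.261588 / 0.374831 ≈ 0.6979

Now also conditioning on structural fatigue=true:
Numerator (weight on configurations with overloaded truck): 0.902462·0.336 = 0.303227
Normalizer over all consistent configurations: 0.63469·0.664 + 0.902462·0.336 = 0.724661
P(overloaded truck | strain alarm, structural fatigue) = 0.303227/0.724661 ≈ 0.4184
The drop from 0.6979 to 0.4184 is the explaining-away (discounting) effect.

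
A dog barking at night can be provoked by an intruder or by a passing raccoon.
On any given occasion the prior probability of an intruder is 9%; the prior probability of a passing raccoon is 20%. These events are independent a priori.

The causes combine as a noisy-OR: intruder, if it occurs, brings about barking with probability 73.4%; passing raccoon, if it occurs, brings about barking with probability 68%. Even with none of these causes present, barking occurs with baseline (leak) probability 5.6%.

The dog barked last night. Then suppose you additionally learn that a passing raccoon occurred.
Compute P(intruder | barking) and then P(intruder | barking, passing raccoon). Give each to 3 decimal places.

P(intruder | barking) ≈ 0.296; P(intruder | barking, passing raccoon) ≈ 0.115

Under noisy-OR, P(barking | causes) = 1 − (1−0.056)·∏(1−qᵢ) over the active causes.
Sum P(barking|·) weighted by the priors over the 4 (intruder, passing raccoon) configurations:
  P(barking) = 0.056×0.91×0.8 + 0.69792×0.91×0.2 + 0.748896×0.09×0.8 + 0.919647×0.09×0.2
        = 0.040768 + 0.127021 + 0.053921 + 0.016554 = 0.238264
Configurations with intruder contribute 0.070475, so
  P(intruder | barking) = 0.070475 / 0.238264 ≈ 0.296

With the extra evidence:
Numerator (weight on configurations with intruder): 0.919647·0.09 = 0.082768
Normalizer over all consistent configurations: 0.69792·0.91 + 0.919647·0.09 = 0.717875
P(intruder | barking, passing raccoon) = 0.082768/0.717875 ≈ 0.115
— passing raccoon explains away the evidence for intruder.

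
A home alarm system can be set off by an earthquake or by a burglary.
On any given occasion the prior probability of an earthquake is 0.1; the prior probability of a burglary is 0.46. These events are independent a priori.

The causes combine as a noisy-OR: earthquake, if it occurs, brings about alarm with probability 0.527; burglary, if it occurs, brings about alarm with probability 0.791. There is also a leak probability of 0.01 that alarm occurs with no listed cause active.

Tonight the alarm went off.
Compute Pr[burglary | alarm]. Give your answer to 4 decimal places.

Under noisy-OR, P(alarm | causes) = 1 − (1−0.01)·∏(1−qᵢ) over the active causes.
Sum P(alarm|·) weighted by the priors over the 4 (earthquake, burglary) configurations:
  P(alarm) = 0.01*0.9*0.54 + 0.79309*0.9*0.46 + 0.53173*0.1*0.54 + 0.902132*0.1*0.46
        = 0.004860 + 0.328339 + 0.028713 + 0.041498 = 0.403410
Keeping only the burglary-present terms gives 0.369837, so
  P(burglary | alarm) = 0.369837 / 0.403410 ≈ 0.9168

Pr[burglary | alarm] ≈ 0.9168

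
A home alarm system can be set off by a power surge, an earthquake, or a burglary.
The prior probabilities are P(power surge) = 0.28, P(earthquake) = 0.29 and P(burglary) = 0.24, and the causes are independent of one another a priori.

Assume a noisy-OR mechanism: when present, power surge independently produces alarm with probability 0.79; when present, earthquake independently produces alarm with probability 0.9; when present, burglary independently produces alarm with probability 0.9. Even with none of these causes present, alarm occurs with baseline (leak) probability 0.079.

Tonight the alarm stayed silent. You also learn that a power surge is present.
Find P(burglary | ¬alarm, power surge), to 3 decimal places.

Under noisy-OR, P(alarm | causes) = 1 − (1−0.079)·∏(1−qᵢ) over the active causes.
By total probability over the 4 (earthquake, burglary) configurations:
  P(¬alarm | power surge) = 0.19341·0.71·0.76 + 0.019341·0.71·0.24 + 0.019341·0.29·0.76 + 0.001934·0.29·0.24
        = 0.104364 + 0.003296 + 0.004263 + 0.000135 = 0.112058
Keeping only the burglary-present terms gives 0.003431, so
  P(burglary | ¬alarm, power surge) = 0.003431 / 0.112058 ≈ 0.031

P(burglary | ¬alarm, power surge) ≈ 0.031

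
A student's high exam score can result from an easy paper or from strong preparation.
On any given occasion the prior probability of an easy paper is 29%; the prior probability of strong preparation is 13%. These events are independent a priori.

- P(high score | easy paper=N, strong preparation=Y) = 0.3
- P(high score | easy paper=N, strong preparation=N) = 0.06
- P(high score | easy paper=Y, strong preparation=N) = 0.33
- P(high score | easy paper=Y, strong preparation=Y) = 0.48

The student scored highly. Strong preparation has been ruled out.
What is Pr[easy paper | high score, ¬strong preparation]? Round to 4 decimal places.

Pr[easy paper | high score, ¬strong preparation] ≈ 0.6920

P(high score | ¬strong preparation) = 0.06·0.71 + 0.33·0.29 = 0.042600 + 0.095700 = 0.138300
Restricting to configurations with easy paper present: 0.33·0.29 = 0.095700.
P(easy paper | high score, ¬strong preparation) = 0.095700 / 0.138300 ≈ 0.6920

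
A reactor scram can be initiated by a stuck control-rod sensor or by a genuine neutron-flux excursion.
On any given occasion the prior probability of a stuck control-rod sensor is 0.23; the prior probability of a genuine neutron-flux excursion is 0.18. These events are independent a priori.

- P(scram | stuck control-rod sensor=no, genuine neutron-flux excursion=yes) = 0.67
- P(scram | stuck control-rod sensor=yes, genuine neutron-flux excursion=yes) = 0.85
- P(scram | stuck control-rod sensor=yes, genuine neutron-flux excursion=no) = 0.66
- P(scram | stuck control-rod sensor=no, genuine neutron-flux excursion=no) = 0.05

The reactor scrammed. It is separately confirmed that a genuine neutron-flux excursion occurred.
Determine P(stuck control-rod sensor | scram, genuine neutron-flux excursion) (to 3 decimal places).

P(stuck control-rod sensor | scram, genuine neutron-flux excursion) ≈ 0.275

P(scram | genuine neutron-flux excursion) = 0.67×0.77 + 0.85×0.23 = 0.515900 + 0.195500 = 0.711400
Of this, 0.195500 comes from 0.85×0.23 (the stuck control-rod sensor=true cases).
P(stuck control-rod sensor | scram, genuine neutron-flux excursion) = 0.195500 / 0.711400 ≈ 0.275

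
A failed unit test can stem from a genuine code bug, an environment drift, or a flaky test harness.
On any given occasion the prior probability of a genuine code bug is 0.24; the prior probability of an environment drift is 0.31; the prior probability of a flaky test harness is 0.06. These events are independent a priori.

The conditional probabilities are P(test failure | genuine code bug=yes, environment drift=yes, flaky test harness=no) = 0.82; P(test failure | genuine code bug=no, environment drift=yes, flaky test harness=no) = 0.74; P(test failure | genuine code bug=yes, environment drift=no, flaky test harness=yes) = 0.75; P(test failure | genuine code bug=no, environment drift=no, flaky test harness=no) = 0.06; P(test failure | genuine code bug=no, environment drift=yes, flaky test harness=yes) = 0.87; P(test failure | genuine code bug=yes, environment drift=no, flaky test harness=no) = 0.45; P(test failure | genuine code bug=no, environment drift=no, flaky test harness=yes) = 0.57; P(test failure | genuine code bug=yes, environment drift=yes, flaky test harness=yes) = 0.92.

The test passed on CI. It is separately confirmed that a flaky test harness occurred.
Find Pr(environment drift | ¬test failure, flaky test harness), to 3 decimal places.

Numerator (weight on configurations with environment drift): 0.030628 + 0.005952 = 0.036580
Denominator P(¬test failure | flaky test harness): 0.43×0.76×0.69 + 0.13×0.76×0.31 + 0.25×0.24×0.69 + 0.08×0.24×0.31 = 0.303472
Posterior = 0.036580 / 0.303472 ≈ 0.121

Pr(environment drift | ¬test failure, flaky test harness) ≈ 0.121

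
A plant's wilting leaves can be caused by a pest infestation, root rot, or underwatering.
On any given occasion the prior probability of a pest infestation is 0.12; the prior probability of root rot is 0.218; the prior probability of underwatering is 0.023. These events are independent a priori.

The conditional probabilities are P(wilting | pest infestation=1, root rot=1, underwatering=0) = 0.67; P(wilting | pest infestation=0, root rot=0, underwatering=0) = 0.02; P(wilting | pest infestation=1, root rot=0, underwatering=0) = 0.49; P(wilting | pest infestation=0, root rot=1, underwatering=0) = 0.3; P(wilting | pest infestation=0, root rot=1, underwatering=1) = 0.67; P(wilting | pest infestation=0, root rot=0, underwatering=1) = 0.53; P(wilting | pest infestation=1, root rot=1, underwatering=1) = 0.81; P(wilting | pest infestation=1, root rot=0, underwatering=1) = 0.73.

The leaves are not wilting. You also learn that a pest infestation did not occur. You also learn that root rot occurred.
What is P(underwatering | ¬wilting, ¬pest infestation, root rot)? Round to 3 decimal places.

P(underwatering | ¬wilting, ¬pest infestation, root rot) ≈ 0.011

Enumerate both values of underwatering and weight by the priors:
  P(¬wilting | ¬pest infestation, root rot) = 0.7*0.977 + 0.33*0.023
        = 0.683900 + 0.007590 = 0.691490
Configurations with underwatering contribute 0.007590, so
  P(underwatering | ¬wilting, ¬pest infestation, root rot) = 0.007590 / 0.691490 ≈ 0.011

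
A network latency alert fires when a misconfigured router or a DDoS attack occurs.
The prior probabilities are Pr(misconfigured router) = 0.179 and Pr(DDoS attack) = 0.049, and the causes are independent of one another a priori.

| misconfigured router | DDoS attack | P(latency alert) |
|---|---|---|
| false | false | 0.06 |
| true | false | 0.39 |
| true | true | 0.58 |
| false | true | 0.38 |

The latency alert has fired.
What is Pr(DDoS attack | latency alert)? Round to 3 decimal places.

P(latency alert) = 0.06*0.821*0.951 + 0.38*0.821*0.049 + 0.39*0.179*0.951 + 0.58*0.179*0.049 = 0.046846 + 0.015287 + 0.066389 + 0.005087 = 0.133609
The DDoS attack-present share is 0.015287 + 0.005087 = 0.020374.
Hence the posterior is 0.020374/0.133609 ≈ 0.152.

Pr(DDoS attack | latency alert) ≈ 0.152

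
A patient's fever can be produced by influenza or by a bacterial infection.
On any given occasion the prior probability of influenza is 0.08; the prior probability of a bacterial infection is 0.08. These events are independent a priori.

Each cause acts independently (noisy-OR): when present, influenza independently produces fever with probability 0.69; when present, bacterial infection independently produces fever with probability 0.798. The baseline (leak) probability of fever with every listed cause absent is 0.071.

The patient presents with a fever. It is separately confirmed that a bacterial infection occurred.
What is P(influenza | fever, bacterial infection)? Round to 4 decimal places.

Under noisy-OR, P(fever | causes) = 1 − (1−0.071)·∏(1−qᵢ) over the active causes.
P(fever | bacterial infection) = 0.812342*0.92 + 0.941826*0.08 = 0.747355 + 0.075346 = 0.822701
Of this, 0.075346 comes from 0.941826*0.08 (the influenza=true cases).
So P(influenza | fever, bacterial infection) = 0.075346/0.822701 ≈ 0.0916.

P(influenza | fever, bacterial infection) ≈ 0.0916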